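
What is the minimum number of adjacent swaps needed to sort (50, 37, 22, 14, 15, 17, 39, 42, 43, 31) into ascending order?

Minimum adjacent swaps = number of inversions (each swap of adjacent out-of-order elements removes one inversion and no swap can remove more).
Count inversions — for each element, later elements that are smaller:
50: 37, 22, 14, 15, 17, 39, 42, 43, 31 → 9
37: 22, 14, 15, 17, 31 → 5
22: 14, 15, 17 → 3
14: none → 0
15: none → 0
17: none → 0
39: 31 → 1
42: 31 → 1
43: 31 → 1
31: none → 0
Total inversions: 9 + 5 + 3 + 0 + 0 + 0 + 1 + 1 + 1 + 0 = 20

20 swaps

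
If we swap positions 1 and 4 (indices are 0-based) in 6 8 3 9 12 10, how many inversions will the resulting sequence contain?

Positions 1 and 4 hold 8 and 12; after swapping, the array is [6, 12, 3, 9, 8, 10].
Element-by-element contributions:
6: 1
12: 4
3: 0
9: 1
8: 0
10: 0
Sum: 1 + 4 + 0 + 1 + 0 + 0 = 6

6 inversions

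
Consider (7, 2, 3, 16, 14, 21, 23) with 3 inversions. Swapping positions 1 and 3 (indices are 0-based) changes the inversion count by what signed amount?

Positions 1 and 3 hold 2 and 16; after swapping, the array is [7, 16, 3, 2, 14, 21, 23].
Count, for each position, how many later elements it exceeds:
7 → 3, 2 → 2
16 → 3, 2, 14 → 3
3 → 2 → 1
2 → none → 0
14 → none → 0
21 → none → 0
23 → none → 0
Sum: 2 + 3 + 1 + 0 + 0 + 0 + 0 = 6
Change: 6 − 3 = +3

+3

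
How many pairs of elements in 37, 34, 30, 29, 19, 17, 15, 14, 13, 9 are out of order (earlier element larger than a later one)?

45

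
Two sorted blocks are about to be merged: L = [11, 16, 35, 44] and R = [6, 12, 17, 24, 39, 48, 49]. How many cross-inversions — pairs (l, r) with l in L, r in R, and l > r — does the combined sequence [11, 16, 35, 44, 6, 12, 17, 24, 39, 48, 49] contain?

There are 12 split inversions.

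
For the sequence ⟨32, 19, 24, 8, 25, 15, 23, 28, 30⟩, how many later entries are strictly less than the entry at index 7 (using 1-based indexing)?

0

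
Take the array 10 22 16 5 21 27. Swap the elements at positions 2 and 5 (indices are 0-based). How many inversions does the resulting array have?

8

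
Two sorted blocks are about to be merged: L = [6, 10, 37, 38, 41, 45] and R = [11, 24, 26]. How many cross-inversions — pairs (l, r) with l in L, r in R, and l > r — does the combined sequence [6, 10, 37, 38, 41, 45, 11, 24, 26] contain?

12 split inversions

Count, for every r in R, how many entries of L exceed r:
r = 11: 37, 38, 41, 45 → 4
r = 24: 37, 38, 41, 45 → 4
r = 26: 37, 38, 41, 45 → 4
Cross-inversions: 4 + 4 + 4 = 12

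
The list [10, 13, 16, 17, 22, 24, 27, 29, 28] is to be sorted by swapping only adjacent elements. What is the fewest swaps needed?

Adjacent swaps: 1

Each adjacent swap fixes exactly one inversion, so the minimum swap count equals the number of inversions.
Count inversions — for each element, later elements that are smaller:
10: none → 0
13: none → 0
16: none → 0
17: none → 0
22: none → 0
24: none → 0
27: none → 0
29: 28 → 1
28: none → 0
Total inversions: 0 + 0 + 0 + 0 + 0 + 0 + 0 + 1 + 0 = 1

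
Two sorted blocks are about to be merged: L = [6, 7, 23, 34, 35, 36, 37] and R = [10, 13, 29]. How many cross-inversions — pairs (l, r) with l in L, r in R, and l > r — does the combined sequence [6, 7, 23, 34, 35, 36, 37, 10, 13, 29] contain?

Cross-inversions: 14

Take each right-half value and tally the left-half values above it:
r = 10: 23, 34, 35, 36, 37 → 5
r = 13: 23, 34, 35, 36, 37 → 5
r = 29: 34, 35, 36, 37 → 4
Cross-inversions: 5 + 5 + 4 = 14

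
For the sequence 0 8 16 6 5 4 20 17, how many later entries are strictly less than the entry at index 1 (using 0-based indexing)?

3

The element at index 1 is 8.
Elements after it: 16, 6, 5, 4, 20, 17
Those smaller than 8: 6, 5, 4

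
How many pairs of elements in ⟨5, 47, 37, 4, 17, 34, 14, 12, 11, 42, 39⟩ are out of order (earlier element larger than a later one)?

26 inversions

Element-by-element contributions:
5: 1
47: 9
37: 6
4: 0
17: 3
34: 3
14: 2
12: 1
11: 0
42: 1
39: 0
Sum: 1 + 9 + 6 + 0 + 3 + 3 + 2 + 1 + 0 + 1 + 0 = 26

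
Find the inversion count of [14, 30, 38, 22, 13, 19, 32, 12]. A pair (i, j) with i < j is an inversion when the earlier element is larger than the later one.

17

Element-by-element contributions:
14: 2
30: 4
38: 5
22: 3
13: 1
19: 1
32: 1
12: 0
Sum: 2 + 4 + 5 + 3 + 1 + 1 + 1 + 0 = 17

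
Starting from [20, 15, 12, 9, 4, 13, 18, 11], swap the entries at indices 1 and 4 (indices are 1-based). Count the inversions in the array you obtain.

13

Positions 1 and 4 hold 20 and 9; after swapping, the array is [9, 15, 12, 20, 4, 13, 18, 11].
Count, for each position, how many later elements it exceeds:
9 → 4 → 1
15 → 12, 4, 13, 11 → 4
12 → 4, 11 → 2
20 → 4, 13, 18, 11 → 4
4 → none → 0
13 → 11 → 1
18 → 11 → 1
11 → none → 0
Sum: 1 + 4 + 2 + 4 + 0 + 1 + 1 + 0 = 13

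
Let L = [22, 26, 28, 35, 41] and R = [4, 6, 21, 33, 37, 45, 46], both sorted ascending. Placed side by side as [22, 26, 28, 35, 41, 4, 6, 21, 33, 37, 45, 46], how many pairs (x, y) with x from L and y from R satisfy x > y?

18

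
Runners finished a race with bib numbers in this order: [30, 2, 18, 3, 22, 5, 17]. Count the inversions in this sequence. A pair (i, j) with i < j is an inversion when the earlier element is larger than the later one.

Sweep left to right; for each value list the smaller values that follow it:
30 → 2, 18, 3, 22, 5, 17 → 6
2 → none → 0
18 → 3, 5, 17 → 3
3 → none → 0
22 → 5, 17 → 2
5 → none → 0
17 → none → 0
Sum: 6 + 0 + 3 + 0 + 2 + 0 + 0 = 11

There are 11 inversions.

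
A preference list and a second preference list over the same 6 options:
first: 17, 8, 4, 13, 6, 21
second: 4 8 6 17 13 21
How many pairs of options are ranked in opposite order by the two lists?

5 pairs

Assign each item its position (1..6) in the first ordering, then rewrite the second ordering as that position sequence:
positions: 17→1, 8→2, 4→3, 13→4, 6→5, 21→6
second ordering as positions: [3, 2, 5, 1, 4, 6]
Discordant pairs = inversions in this position sequence.
3: 2, 1 → 2
2: 1 → 1
5: 1, 4 → 2
1: 0
4: 0
6: 0
Total: 2 + 1 + 2 + 0 + 0 + 0 = 5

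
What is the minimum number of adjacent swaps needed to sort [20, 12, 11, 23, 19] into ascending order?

5

The minimum number of adjacent swaps to sort an array equals its inversion count, since every such swap removes exactly one inversion.
Count inversions — for each element, later elements that are smaller:
20: 12, 11, 19 → 3
12: 11 → 1
11: none → 0
23: 19 → 1
19: none → 0
Total inversions: 3 + 1 + 0 + 1 + 0 = 5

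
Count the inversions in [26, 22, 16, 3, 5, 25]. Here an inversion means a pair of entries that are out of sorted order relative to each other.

There are 10 inversions.

Element-by-element contributions:
26: 5
22: 3
16: 2
3: 0
5: 0
25: 0
Sum: 5 + 3 + 2 + 0 + 0 + 0 = 10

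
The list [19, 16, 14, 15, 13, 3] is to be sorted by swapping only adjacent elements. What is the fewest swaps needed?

14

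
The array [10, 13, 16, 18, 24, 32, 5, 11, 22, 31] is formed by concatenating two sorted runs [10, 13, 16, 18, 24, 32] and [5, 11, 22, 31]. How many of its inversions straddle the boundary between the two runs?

Count, for every r in R, how many entries of L exceed r:
r = 5: 10, 13, 16, 18, 24, 32 → 6
r = 11: 13, 16, 18, 24, 32 → 5
r = 22: 24, 32 → 2
r = 31: 32 → 1
Cross-inversions: 6 + 5 + 2 + 1 = 14

14 split inversions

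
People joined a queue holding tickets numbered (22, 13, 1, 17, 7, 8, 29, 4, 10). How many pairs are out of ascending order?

Sweep left to right; for each value list the smaller values that follow it:
22: 7
13: 5
1: 0
17: 4
7: 1
8: 1
29: 2
4: 0
10: 0
Sum: 7 + 5 + 0 + 4 + 1 + 1 + 2 + 0 + 0 = 20

There are 20 inversions.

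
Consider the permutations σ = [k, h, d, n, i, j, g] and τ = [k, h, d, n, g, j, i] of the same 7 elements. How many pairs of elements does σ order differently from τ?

Assign each item its position (1..7) in the first ordering, then rewrite the second ordering as that position sequence:
positions: k→1, h→2, d→3, n→4, i→5, j→6, g→7
second ordering as positions: [1, 2, 3, 4, 7, 6, 5]
Discordant pairs = inversions in this position sequence.
1: 0
2: 0
3: 0
4: 0
7: 6, 5 → 2
6: 5 → 1
5: 0
Total: 0 + 0 + 0 + 0 + 2 + 1 + 0 = 3

3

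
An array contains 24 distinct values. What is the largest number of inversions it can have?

276

The maximum occurs when the array is in strictly decreasing order: every one of the C(24, 2) pairs is inverted.
C(24, 2) = 24·23/2 = 276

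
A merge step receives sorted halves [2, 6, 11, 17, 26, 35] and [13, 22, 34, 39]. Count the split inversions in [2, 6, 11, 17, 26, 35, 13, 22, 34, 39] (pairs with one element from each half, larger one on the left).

Take each right-half value and tally the left-half values above it:
r = 13: 17, 26, 35 → 3
r = 22: 26, 35 → 2
r = 34: 35 → 1
r = 39: none → 0
Cross-inversions: 3 + 2 + 1 + 0 = 6

6 cross-inversions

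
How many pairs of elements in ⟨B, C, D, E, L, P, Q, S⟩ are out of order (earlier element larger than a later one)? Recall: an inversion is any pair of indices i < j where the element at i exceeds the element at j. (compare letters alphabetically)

Count, for each position, how many later elements it exceeds:
B: 0
C: 0
D: 0
E: 0
L: 0
P: 0
Q: 0
S: 0
Sum: 0 + 0 + 0 + 0 + 0 + 0 + 0 + 0 = 0

Inversions: 0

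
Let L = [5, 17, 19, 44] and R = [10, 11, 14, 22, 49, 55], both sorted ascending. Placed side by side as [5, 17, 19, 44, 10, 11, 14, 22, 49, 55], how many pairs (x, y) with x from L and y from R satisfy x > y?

10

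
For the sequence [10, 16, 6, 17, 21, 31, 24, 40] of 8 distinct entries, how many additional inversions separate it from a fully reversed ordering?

25 inversions short

Maximum inversions for 8 distinct elements is C(8, 2) = 8·7/2 = 28.
Current inversions — for each element, count later smaller elements:
10: 1
16: 1
6: 0
17: 0
21: 0
31: 1
24: 0
40: 0
Current total: 1 + 1 + 0 + 0 + 0 + 1 + 0 + 0 = 3
Shortfall: 28 − 3 = 25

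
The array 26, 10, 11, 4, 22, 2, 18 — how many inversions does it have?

Sweep left to right; for each value list the smaller values that follow it:
26 → 10, 11, 4, 22, 2, 18 → 6
10 → 4, 2 → 2
11 → 4, 2 → 2
4 → 2 → 1
22 → 2, 18 → 2
2 → none → 0
18 → none → 0
Sum: 6 + 2 + 2 + 1 + 2 + 0 + 0 = 13

13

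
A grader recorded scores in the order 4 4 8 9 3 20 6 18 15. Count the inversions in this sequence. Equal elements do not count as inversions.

10 inversions

For each element, count later entries that are smaller:
4 → 3 → 1
4 → 3 → 1
8 → 3, 6 → 2
9 → 3, 6 → 2
3 → none → 0
20 → 6, 18, 15 → 3
6 → none → 0
18 → 15 → 1
15 → none → 0
Sum: 1 + 1 + 2 + 2 + 0 + 3 + 0 + 1 + 0 = 10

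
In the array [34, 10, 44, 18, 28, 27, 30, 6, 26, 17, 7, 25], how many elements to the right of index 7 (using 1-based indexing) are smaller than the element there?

The element at index 7 is 30.
Elements after it: 6, 26, 17, 7, 25
Those smaller than 30: 6, 26, 17, 7, 25

5 such elements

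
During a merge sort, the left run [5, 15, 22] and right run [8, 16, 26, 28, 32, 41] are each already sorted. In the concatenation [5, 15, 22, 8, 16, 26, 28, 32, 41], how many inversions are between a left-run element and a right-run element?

3

Take each right-half value and tally the left-half values above it:
r = 8: 15, 22 → 2
r = 16: 22 → 1
r = 26: none → 0
r = 28: none → 0
r = 32: none → 0
r = 41: none → 0
Cross-inversions: 2 + 1 + 0 + 0 + 0 + 0 = 3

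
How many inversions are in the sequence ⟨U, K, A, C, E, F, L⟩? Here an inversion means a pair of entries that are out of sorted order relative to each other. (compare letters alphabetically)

10 inversions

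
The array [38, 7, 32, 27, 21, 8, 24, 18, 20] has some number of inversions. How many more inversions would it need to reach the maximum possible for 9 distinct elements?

Maximum inversions for 9 distinct elements is C(9, 2) = 9·8/2 = 36.
Current inversions — for each element, count later smaller elements:
38: 8
7: 0
32: 6
27: 5
21: 3
8: 0
24: 2
18: 0
20: 0
Current total: 8 + 0 + 6 + 5 + 3 + 0 + 2 + 0 + 0 = 24
Shortfall: 36 − 24 = 12

12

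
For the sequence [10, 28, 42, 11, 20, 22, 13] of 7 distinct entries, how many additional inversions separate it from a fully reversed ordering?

11

Maximum inversions for 7 distinct elements is C(7, 2) = 7·6/2 = 21.
Current inversions — for each element, count later smaller elements:
10: 0
28: 4
42: 4
11: 0
20: 1
22: 1
13: 0
Current total: 0 + 4 + 4 + 0 + 1 + 1 + 0 = 10
Shortfall: 21 − 10 = 11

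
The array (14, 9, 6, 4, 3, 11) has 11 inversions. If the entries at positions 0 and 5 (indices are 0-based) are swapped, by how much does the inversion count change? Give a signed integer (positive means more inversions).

Positions 0 and 5 hold 14 and 11; after swapping, the array is [11, 9, 6, 4, 3, 14].
Count, for each position, how many later elements it exceeds:
11: 4
9: 3
6: 2
4: 1
3: 0
14: 0
Sum: 4 + 3 + 2 + 1 + 0 + 0 = 10
Change: 10 − 11 = -1

-1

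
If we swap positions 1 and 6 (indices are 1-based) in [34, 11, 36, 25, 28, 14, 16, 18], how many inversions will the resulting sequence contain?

12

Positions 1 and 6 hold 34 and 14; after swapping, the array is [14, 11, 36, 25, 28, 34, 16, 18].
For each element, count later entries that are smaller:
14 → 11 → 1
11 → none → 0
36 → 25, 28, 34, 16, 18 → 5
25 → 16, 18 → 2
28 → 16, 18 → 2
34 → 16, 18 → 2
16 → none → 0
18 → none → 0
Sum: 1 + 0 + 5 + 2 + 2 + 2 + 0 + 0 = 12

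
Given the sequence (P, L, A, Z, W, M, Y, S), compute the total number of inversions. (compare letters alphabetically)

Count, for each position, how many later elements it exceeds:
P: 3
L: 1
A: 0
Z: 4
W: 2
M: 0
Y: 1
S: 0
Sum: 3 + 1 + 0 + 4 + 2 + 0 + 1 + 0 = 11

11 inversions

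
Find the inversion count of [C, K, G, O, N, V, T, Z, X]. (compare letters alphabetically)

There are 4 inversions.

For each element, count later entries that are smaller:
C: 0
K: 1
G: 0
O: 1
N: 0
V: 1
T: 0
Z: 1
X: 0
Sum: 0 + 1 + 0 + 1 + 0 + 1 + 0 + 1 + 0 = 4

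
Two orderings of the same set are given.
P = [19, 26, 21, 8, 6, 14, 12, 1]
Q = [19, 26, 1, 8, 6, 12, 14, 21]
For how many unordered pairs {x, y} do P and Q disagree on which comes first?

10

Assign each item its position (1..8) in the first ordering, then rewrite the second ordering as that position sequence:
positions: 19→1, 26→2, 21→3, 8→4, 6→5, 14→6, 12→7, 1→8
second ordering as positions: [1, 2, 8, 4, 5, 7, 6, 3]
Discordant pairs = inversions in this position sequence.
1: 0
2: 0
8: 4, 5, 7, 6, 3 → 5
4: 3 → 1
5: 3 → 1
7: 6, 3 → 2
6: 3 → 1
3: 0
Total: 0 + 0 + 5 + 1 + 1 + 2 + 1 + 0 = 10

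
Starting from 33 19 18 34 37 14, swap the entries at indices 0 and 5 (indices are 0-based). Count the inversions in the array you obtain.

Positions 0 and 5 hold 33 and 14; after swapping, the array is [14, 19, 18, 34, 37, 33].
Count, for each position, how many later elements it exceeds:
14 → none → 0
19 → 18 → 1
18 → none → 0
34 → 33 → 1
37 → 33 → 1
33 → none → 0
Sum: 0 + 1 + 0 + 1 + 1 + 0 = 3

There are 3 inversions.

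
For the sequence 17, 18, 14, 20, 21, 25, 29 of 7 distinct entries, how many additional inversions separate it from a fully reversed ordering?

19

Maximum inversions for 7 distinct elements is C(7, 2) = 7·6/2 = 21.
Current inversions — for each element, count later smaller elements:
17: 1
18: 1
14: 0
20: 0
21: 0
25: 0
29: 0
Current total: 1 + 1 + 0 + 0 + 0 + 0 + 0 = 2
Shortfall: 21 − 2 = 19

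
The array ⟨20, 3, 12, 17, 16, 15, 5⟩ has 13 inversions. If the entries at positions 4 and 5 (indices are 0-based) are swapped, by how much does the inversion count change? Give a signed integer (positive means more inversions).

-1

Positions 4 and 5 hold 16 and 15; after swapping, the array is [20, 3, 12, 17, 15, 16, 5].
Count, for each position, how many later elements it exceeds:
20 → 3, 12, 17, 15, 16, 5 → 6
3 → none → 0
12 → 5 → 1
17 → 15, 16, 5 → 3
15 → 5 → 1
16 → 5 → 1
5 → none → 0
Sum: 6 + 0 + 1 + 3 + 1 + 1 + 0 = 12
Change: 12 − 13 = -1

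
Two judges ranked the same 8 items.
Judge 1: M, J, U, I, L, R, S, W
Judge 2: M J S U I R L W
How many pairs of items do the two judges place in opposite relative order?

5

Assign each item its position (1..8) in the first ordering, then rewrite the second ordering as that position sequence:
positions: M→1, J→2, U→3, I→4, L→5, R→6, S→7, W→8
second ordering as positions: [1, 2, 7, 3, 4, 6, 5, 8]
Discordant pairs = inversions in this position sequence.
1: 0
2: 0
7: 3, 4, 6, 5 → 4
3: 0
4: 0
6: 5 → 1
5: 0
8: 0
Total: 0 + 0 + 4 + 0 + 0 + 1 + 0 + 0 = 5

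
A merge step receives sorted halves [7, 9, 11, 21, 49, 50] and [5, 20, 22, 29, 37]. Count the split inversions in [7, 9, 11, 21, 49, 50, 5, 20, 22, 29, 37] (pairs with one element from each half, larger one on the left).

For each element r of the right run, count left-run elements greater than r:
r = 5: 7, 9, 11, 21, 49, 50 → 6
r = 20: 21, 49, 50 → 3
r = 22: 49, 50 → 2
r = 29: 49, 50 → 2
r = 37: 49, 50 → 2
Cross-inversions: 6 + 3 + 2 + 2 + 2 = 15

There are 15 cross-inversions.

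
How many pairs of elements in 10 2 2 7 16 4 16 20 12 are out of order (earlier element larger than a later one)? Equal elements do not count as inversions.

Inversions: 9

Element-by-element contributions:
10: 4
2: 0
2: 0
7: 1
16: 2
4: 0
16: 1
20: 1
12: 0
Sum: 4 + 0 + 0 + 1 + 2 + 0 + 1 + 1 + 0 = 9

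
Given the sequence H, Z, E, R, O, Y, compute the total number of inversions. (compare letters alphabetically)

6

Sweep left to right; for each value list the smaller values that follow it:
H: 1
Z: 4
E: 0
R: 1
O: 0
Y: 0
Sum: 1 + 4 + 0 + 1 + 0 + 0 = 6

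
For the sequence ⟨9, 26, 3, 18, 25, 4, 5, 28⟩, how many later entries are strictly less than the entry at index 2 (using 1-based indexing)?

The element at index 2 is 26.
Elements after it: 3, 18, 25, 4, 5, 28
Those smaller than 26: 3, 18, 25, 4, 5

5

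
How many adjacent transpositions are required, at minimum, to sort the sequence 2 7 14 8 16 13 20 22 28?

3

The minimum number of adjacent swaps to sort an array equals its inversion count, since every such swap removes exactly one inversion.
Count inversions — for each element, later elements that are smaller:
2: none → 0
7: none → 0
14: 8, 13 → 2
8: none → 0
16: 13 → 1
13: none → 0
20: none → 0
22: none → 0
28: none → 0
Total inversions: 0 + 0 + 2 + 0 + 1 + 0 + 0 + 0 + 0 = 3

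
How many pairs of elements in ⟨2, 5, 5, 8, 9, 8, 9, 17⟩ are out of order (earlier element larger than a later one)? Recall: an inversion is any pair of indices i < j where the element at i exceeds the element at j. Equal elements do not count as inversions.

1

Count, for each position, how many later elements it exceeds:
2: 0
5: 0
5: 0
8: 0
9: 1
8: 0
9: 0
17: 0
Sum: 0 + 0 + 0 + 0 + 1 + 0 + 0 + 0 = 1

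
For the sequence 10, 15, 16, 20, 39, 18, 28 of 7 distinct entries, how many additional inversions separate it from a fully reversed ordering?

18

Maximum inversions for 7 distinct elements is C(7, 2) = 7·6/2 = 21.
Current inversions — for each element, count later smaller elements:
10: 0
15: 0
16: 0
20: 1
39: 2
18: 0
28: 0
Current total: 0 + 0 + 0 + 1 + 2 + 0 + 0 = 3
Shortfall: 21 − 3 = 18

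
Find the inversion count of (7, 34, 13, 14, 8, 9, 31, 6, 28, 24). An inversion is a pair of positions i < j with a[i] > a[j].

Element-by-element contributions:
7 → 6 → 1
34 → 13, 14, 8, 9, 31, 6, 28, 24 → 8
13 → 8, 9, 6 → 3
14 → 8, 9, 6 → 3
8 → 6 → 1
9 → 6 → 1
31 → 6, 28, 24 → 3
6 → none → 0
28 → 24 → 1
24 → none → 0
Sum: 1 + 8 + 3 + 3 + 1 + 1 + 3 + 0 + 1 + 0 = 21

Inversions: 21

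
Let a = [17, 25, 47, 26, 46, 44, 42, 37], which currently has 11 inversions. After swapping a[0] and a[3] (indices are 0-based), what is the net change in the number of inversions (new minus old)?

+3

Positions 0 and 3 hold 17 and 26; after swapping, the array is [26, 25, 47, 17, 46, 44, 42, 37].
Sweep left to right; for each value list the smaller values that follow it:
26 → 25, 17 → 2
25 → 17 → 1
47 → 17, 46, 44, 42, 37 → 5
17 → none → 0
46 → 44, 42, 37 → 3
44 → 42, 37 → 2
42 → 37 → 1
37 → none → 0
Sum: 2 + 1 + 5 + 0 + 3 + 2 + 1 + 0 = 14
Change: 14 − 11 = +3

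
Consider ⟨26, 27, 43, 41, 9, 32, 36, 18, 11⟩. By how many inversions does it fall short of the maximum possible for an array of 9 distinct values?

14 inversions short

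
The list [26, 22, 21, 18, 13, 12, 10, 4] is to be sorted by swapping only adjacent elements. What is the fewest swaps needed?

Each adjacent swap fixes exactly one inversion, so the minimum swap count equals the number of inversions.
Count inversions — for each element, later elements that are smaller:
26: 22, 21, 18, 13, 12, 10, 4 → 7
22: 21, 18, 13, 12, 10, 4 → 6
21: 18, 13, 12, 10, 4 → 5
18: 13, 12, 10, 4 → 4
13: 12, 10, 4 → 3
12: 10, 4 → 2
10: 4 → 1
4: none → 0
Total inversions: 7 + 6 + 5 + 4 + 3 + 2 + 1 + 0 = 28

28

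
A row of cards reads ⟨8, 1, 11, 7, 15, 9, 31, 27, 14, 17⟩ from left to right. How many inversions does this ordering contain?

Element-by-element contributions:
8 → 1, 7 → 2
1 → none → 0
11 → 7, 9 → 2
7 → none → 0
15 → 9, 14 → 2
9 → none → 0
31 → 27, 14, 17 → 3
27 → 14, 17 → 2
14 → none → 0
17 → none → 0
Sum: 2 + 0 + 2 + 0 + 2 + 0 + 3 + 2 + 0 + 0 = 11

11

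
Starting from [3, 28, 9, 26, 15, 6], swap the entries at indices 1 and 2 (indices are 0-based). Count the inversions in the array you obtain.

7 inversions

Positions 1 and 2 hold 28 and 9; after swapping, the array is [3, 9, 28, 26, 15, 6].
Sweep left to right; for each value list the smaller values that follow it:
3 → none → 0
9 → 6 → 1
28 → 26, 15, 6 → 3
26 → 15, 6 → 2
15 → 6 → 1
6 → none → 0
Sum: 0 + 1 + 3 + 2 + 1 + 0 = 7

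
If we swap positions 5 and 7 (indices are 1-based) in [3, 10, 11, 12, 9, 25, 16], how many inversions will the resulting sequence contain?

Positions 5 and 7 hold 9 and 16; after swapping, the array is [3, 10, 11, 12, 16, 25, 9].
Count, for each position, how many later elements it exceeds:
3: 0
10: 1
11: 1
12: 1
16: 1
25: 1
9: 0
Sum: 0 + 1 + 1 + 1 + 1 + 1 + 0 = 5

5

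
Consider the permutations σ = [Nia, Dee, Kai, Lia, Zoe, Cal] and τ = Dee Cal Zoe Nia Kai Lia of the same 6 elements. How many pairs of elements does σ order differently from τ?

8 discordant pairs

Assign each item its position (1..6) in the first ordering, then rewrite the second ordering as that position sequence:
positions: Nia→1, Dee→2, Kai→3, Lia→4, Zoe→5, Cal→6
second ordering as positions: [2, 6, 5, 1, 3, 4]
Discordant pairs = inversions in this position sequence.
2: 1 → 1
6: 5, 1, 3, 4 → 4
5: 1, 3, 4 → 3
1: 0
3: 0
4: 0
Total: 1 + 4 + 3 + 0 + 0 + 0 = 8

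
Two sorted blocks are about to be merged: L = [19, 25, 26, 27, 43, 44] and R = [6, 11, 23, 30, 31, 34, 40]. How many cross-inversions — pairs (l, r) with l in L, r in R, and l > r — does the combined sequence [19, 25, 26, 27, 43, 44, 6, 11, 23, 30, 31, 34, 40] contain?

25 split inversions

Take each right-half value and tally the left-half values above it:
r = 6: 19, 25, 26, 27, 43, 44 → 6
r = 11: 19, 25, 26, 27, 43, 44 → 6
r = 23: 25, 26, 27, 43, 44 → 5
r = 30: 43, 44 → 2
r = 31: 43, 44 → 2
r = 34: 43, 44 → 2
r = 40: 43, 44 → 2
Cross-inversions: 6 + 6 + 5 + 2 + 2 + 2 + 2 = 25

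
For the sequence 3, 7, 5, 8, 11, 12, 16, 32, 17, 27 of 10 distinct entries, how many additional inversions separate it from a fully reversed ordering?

Maximum inversions for 10 distinct elements is C(10, 2) = 10·9/2 = 45.
Current inversions — for each element, count later smaller elements:
3: 0
7: 1
5: 0
8: 0
11: 0
12: 0
16: 0
32: 2
17: 0
27: 0
Current total: 0 + 1 + 0 + 0 + 0 + 0 + 0 + 2 + 0 + 0 = 3
Shortfall: 45 − 3 = 42

42 inversions short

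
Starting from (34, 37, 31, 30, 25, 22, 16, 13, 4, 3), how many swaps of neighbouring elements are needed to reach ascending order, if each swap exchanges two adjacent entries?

There are 44 swaps.

Minimum adjacent swaps = number of inversions (each swap of adjacent out-of-order elements removes one inversion and no swap can remove more).
Count inversions — for each element, later elements that are smaller:
34: 31, 30, 25, 22, 16, 13, 4, 3 → 8
37: 31, 30, 25, 22, 16, 13, 4, 3 → 8
31: 30, 25, 22, 16, 13, 4, 3 → 7
30: 25, 22, 16, 13, 4, 3 → 6
25: 22, 16, 13, 4, 3 → 5
22: 16, 13, 4, 3 → 4
16: 13, 4, 3 → 3
13: 4, 3 → 2
4: 3 → 1
3: none → 0
Total inversions: 8 + 8 + 7 + 6 + 5 + 4 + 3 + 2 + 1 + 0 = 44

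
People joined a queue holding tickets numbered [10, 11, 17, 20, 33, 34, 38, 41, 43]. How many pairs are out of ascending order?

0

For each element, count later entries that are smaller:
10: 0
11: 0
17: 0
20: 0
33: 0
34: 0
38: 0
41: 0
43: 0
Sum: 0 + 0 + 0 + 0 + 0 + 0 + 0 + 0 + 0 = 0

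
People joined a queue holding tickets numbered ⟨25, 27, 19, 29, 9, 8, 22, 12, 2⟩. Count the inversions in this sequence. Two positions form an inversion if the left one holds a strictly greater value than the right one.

27

For each element, count later entries that are smaller:
25 → 19, 9, 8, 22, 12, 2 → 6
27 → 19, 9, 8, 22, 12, 2 → 6
19 → 9, 8, 12, 2 → 4
29 → 9, 8, 22, 12, 2 → 5
9 → 8, 2 → 2
8 → 2 → 1
22 → 12, 2 → 2
12 → 2 → 1
2 → none → 0
Sum: 6 + 6 + 4 + 5 + 2 + 1 + 2 + 1 + 0 = 27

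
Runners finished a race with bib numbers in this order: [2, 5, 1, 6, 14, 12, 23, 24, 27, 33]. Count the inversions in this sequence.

There are 3 out-of-order pairs.

Sweep left to right; for each value list the smaller values that follow it:
2: 1
5: 1
1: 0
6: 0
14: 1
12: 0
23: 0
24: 0
27: 0
33: 0
Sum: 1 + 1 + 0 + 0 + 1 + 0 + 0 + 0 + 0 + 0 = 3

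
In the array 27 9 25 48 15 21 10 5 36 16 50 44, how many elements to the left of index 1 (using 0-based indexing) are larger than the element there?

1

The element at index 1 is 9.
Elements before it: 27
Those larger than 9: 27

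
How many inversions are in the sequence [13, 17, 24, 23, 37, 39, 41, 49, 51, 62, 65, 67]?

There is 1 inversion.

For each element, count later entries that are smaller:
13: 0
17: 0
24: 1
23: 0
37: 0
39: 0
41: 0
49: 0
51: 0
62: 0
65: 0
67: 0
Sum: 0 + 0 + 1 + 0 + 0 + 0 + 0 + 0 + 0 + 0 + 0 + 0 = 1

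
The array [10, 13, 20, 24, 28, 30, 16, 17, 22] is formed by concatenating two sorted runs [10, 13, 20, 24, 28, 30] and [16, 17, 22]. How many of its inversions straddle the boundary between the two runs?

Take each right-half value and tally the left-half values above it:
r = 16: 20, 24, 28, 30 → 4
r = 17: 20, 24, 28, 30 → 4
r = 22: 24, 28, 30 → 3
Cross-inversions: 4 + 4 + 3 = 11

11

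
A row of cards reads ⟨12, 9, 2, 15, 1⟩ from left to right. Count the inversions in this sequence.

7 inversions

Out-of-order index pairs (1-indexed):
(1,2): 12 > 9
(1,3): 12 > 2
(1,5): 12 > 1
(2,3): 9 > 2
(2,5): 9 > 1
(3,5): 2 > 1
(4,5): 15 > 1
That's 7 pairs.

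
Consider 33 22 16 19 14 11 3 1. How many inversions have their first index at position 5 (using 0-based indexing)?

The element at index 5 is 11.
Elements after it: 3, 1
Those smaller than 11: 3, 1

2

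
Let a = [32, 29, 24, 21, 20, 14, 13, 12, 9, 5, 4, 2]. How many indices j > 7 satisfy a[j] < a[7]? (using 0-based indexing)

4

The element at index 7 is 12.
Elements after it: 9, 5, 4, 2
Those smaller than 12: 9, 5, 4, 2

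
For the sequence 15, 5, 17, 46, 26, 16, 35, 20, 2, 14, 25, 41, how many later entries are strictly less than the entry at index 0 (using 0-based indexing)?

The element at index 0 is 15.
Elements after it: 5, 17, 46, 26, 16, 35, 20, 2, 14, 25, 41
Those smaller than 15: 5, 2, 14

3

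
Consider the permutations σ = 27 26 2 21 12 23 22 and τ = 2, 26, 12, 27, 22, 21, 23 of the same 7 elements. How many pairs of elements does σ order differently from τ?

7 discordant pairs

Assign each item its position (1..7) in the first ordering, then rewrite the second ordering as that position sequence:
positions: 27→1, 26→2, 2→3, 21→4, 12→5, 23→6, 22→7
second ordering as positions: [3, 2, 5, 1, 7, 4, 6]
Discordant pairs = inversions in this position sequence.
3: 2, 1 → 2
2: 1 → 1
5: 1, 4 → 2
1: 0
7: 4, 6 → 2
4: 0
6: 0
Total: 2 + 1 + 2 + 0 + 2 + 0 + 0 = 7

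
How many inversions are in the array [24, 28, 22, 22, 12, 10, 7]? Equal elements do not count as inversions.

For each element, count later entries that are smaller:
24 → 22, 22, 12, 10, 7 → 5
28 → 22, 22, 12, 10, 7 → 5
22 → 12, 10, 7 → 3
22 → 12, 10, 7 → 3
12 → 10, 7 → 2
10 → 7 → 1
7 → none → 0
Sum: 5 + 5 + 3 + 3 + 2 + 1 + 0 = 19

Inversions: 19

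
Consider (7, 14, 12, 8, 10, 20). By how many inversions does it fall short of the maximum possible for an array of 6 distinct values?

10

Maximum inversions for 6 distinct elements is C(6, 2) = 6·5/2 = 15.
Current inversions — for each element, count later smaller elements:
7: 0
14: 3
12: 2
8: 0
10: 0
20: 0
Current total: 0 + 3 + 2 + 0 + 0 + 0 = 5
Shortfall: 15 − 5 = 10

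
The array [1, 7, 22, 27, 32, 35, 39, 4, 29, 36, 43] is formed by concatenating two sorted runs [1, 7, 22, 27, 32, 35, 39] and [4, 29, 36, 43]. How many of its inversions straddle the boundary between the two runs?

Count, for every r in R, how many entries of L exceed r:
r = 4: 7, 22, 27, 32, 35, 39 → 6
r = 29: 32, 35, 39 → 3
r = 36: 39 → 1
r = 43: none → 0
Cross-inversions: 6 + 3 + 1 + 0 = 10

10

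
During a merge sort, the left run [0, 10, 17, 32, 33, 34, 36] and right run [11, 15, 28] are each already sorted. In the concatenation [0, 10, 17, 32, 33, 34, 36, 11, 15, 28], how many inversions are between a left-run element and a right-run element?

Count, for every r in R, how many entries of L exceed r:
r = 11: 17, 32, 33, 34, 36 → 5
r = 15: 17, 32, 33, 34, 36 → 5
r = 28: 32, 33, 34, 36 → 4
Cross-inversions: 5 + 5 + 4 = 14

14 split inversions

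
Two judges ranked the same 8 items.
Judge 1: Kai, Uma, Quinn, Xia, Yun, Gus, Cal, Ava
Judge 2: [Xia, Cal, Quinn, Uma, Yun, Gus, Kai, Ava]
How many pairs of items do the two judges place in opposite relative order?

Discordant pairs: 13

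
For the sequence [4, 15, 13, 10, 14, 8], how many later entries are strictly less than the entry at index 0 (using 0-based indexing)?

0

The element at index 0 is 4.
Elements after it: 15, 13, 10, 14, 8
None of them are smaller than 4.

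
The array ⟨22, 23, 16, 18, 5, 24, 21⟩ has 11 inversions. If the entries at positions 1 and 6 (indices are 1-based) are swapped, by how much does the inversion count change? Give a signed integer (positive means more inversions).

+3

Positions 1 and 6 hold 22 and 24; after swapping, the array is [24, 23, 16, 18, 5, 22, 21].
Element-by-element contributions:
24 → 23, 16, 18, 5, 22, 21 → 6
23 → 16, 18, 5, 22, 21 → 5
16 → 5 → 1
18 → 5 → 1
5 → none → 0
22 → 21 → 1
21 → none → 0
Sum: 6 + 5 + 1 + 1 + 0 + 1 + 0 = 14
Change: 14 − 11 = +3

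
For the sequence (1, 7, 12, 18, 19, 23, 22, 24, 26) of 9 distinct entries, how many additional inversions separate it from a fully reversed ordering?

35

Maximum inversions for 9 distinct elements is C(9, 2) = 9·8/2 = 36.
Current inversions — for each element, count later smaller elements:
1: 0
7: 0
12: 0
18: 0
19: 0
23: 1
22: 0
24: 0
26: 0
Current total: 0 + 0 + 0 + 0 + 0 + 1 + 0 + 0 + 0 = 1
Shortfall: 36 − 1 = 35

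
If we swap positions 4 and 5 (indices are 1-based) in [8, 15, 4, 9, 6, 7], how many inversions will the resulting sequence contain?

There are 8 inversions.

Positions 4 and 5 hold 9 and 6; after swapping, the array is [8, 15, 4, 6, 9, 7].
Element-by-element contributions:
8 → 4, 6, 7 → 3
15 → 4, 6, 9, 7 → 4
4 → none → 0
6 → none → 0
9 → 7 → 1
7 → none → 0
Sum: 3 + 4 + 0 + 0 + 1 + 0 = 8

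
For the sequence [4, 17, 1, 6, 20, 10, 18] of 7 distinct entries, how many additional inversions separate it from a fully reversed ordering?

Maximum inversions for 7 distinct elements is C(7, 2) = 7·6/2 = 21.
Current inversions — for each element, count later smaller elements:
4: 1
17: 3
1: 0
6: 0
20: 2
10: 0
18: 0
Current total: 1 + 3 + 0 + 0 + 2 + 0 + 0 = 6
Shortfall: 21 − 6 = 15

15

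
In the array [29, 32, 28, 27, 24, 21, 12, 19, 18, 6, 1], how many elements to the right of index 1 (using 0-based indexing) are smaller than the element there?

The element at index 1 is 32.
Elements after it: 28, 27, 24, 21, 12, 19, 18, 6, 1
Those smaller than 32: 28, 27, 24, 21, 12, 19, 18, 6, 1

9 such elements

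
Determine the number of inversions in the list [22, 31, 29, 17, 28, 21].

Out-of-order index pairs (1-indexed):
(1,4): 22 > 17
(1,6): 22 > 21
(2,3): 31 > 29
(2,4): 31 > 17
(2,5): 31 > 28
(2,6): 31 > 21
(3,4): 29 > 17
(3,5): 29 > 28
(3,6): 29 > 21
(5,6): 28 > 21
That's 10 pairs.

10 out-of-order pairs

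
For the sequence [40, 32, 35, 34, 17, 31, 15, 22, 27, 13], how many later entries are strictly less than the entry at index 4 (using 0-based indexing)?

The element at index 4 is 17.
Elements after it: 31, 15, 22, 27, 13
Those smaller than 17: 15, 13

2 such elements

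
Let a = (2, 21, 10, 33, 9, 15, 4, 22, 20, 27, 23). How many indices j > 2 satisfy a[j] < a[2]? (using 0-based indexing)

2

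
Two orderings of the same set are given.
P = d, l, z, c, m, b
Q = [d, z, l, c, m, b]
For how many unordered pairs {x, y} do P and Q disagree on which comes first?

1 disagreeing pair

Assign each item its position (1..6) in the first ordering, then rewrite the second ordering as that position sequence:
positions: d→1, l→2, z→3, c→4, m→5, b→6
second ordering as positions: [1, 3, 2, 4, 5, 6]
Discordant pairs = inversions in this position sequence.
1: 0
3: 2 → 1
2: 0
4: 0
5: 0
6: 0
Total: 0 + 1 + 0 + 0 + 0 + 0 = 1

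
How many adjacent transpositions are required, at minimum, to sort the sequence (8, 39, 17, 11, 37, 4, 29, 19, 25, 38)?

Each adjacent swap fixes exactly one inversion, so the minimum swap count equals the number of inversions.
Count inversions — for each element, later elements that are smaller:
8: 4 → 1
39: 17, 11, 37, 4, 29, 19, 25, 38 → 8
17: 11, 4 → 2
11: 4 → 1
37: 4, 29, 19, 25 → 4
4: none → 0
29: 19, 25 → 2
19: none → 0
25: none → 0
38: none → 0
Total inversions: 1 + 8 + 2 + 1 + 4 + 0 + 2 + 0 + 0 + 0 = 18

18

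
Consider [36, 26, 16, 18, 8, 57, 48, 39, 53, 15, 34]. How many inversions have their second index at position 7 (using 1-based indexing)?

The element at index 7 is 48.
Elements before it: 36, 26, 16, 18, 8, 57
Those larger than 48: 57

1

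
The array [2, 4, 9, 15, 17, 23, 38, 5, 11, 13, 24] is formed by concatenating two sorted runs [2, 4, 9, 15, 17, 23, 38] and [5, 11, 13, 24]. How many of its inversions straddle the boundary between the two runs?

14 cross-inversions

Take each right-half value and tally the left-half values above it:
r = 5: 9, 15, 17, 23, 38 → 5
r = 11: 15, 17, 23, 38 → 4
r = 13: 15, 17, 23, 38 → 4
r = 24: 38 → 1
Cross-inversions: 5 + 4 + 4 + 1 = 14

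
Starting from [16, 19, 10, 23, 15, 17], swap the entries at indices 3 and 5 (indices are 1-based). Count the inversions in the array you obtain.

Positions 3 and 5 hold 10 and 15; after swapping, the array is [16, 19, 15, 23, 10, 17].
Element-by-element contributions:
16: 2
19: 3
15: 1
23: 2
10: 0
17: 0
Sum: 2 + 3 + 1 + 2 + 0 + 0 = 8

8 inversions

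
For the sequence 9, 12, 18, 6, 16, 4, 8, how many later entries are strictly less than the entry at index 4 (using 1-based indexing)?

1 such element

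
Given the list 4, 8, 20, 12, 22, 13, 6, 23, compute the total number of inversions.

8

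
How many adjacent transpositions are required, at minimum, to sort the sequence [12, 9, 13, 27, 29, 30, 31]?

1 swap

Each adjacent swap fixes exactly one inversion, so the minimum swap count equals the number of inversions.
Count inversions — for each element, later elements that are smaller:
12: 9 → 1
9: none → 0
13: none → 0
27: none → 0
29: none → 0
30: none → 0
31: none → 0
Total inversions: 1 + 0 + 0 + 0 + 0 + 0 + 0 = 1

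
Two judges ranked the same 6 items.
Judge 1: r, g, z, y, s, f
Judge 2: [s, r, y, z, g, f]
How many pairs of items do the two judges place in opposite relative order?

7

Assign each item its position (1..6) in the first ordering, then rewrite the second ordering as that position sequence:
positions: r→1, g→2, z→3, y→4, s→5, f→6
second ordering as positions: [5, 1, 4, 3, 2, 6]
Discordant pairs = inversions in this position sequence.
5: 1, 4, 3, 2 → 4
1: 0
4: 3, 2 → 2
3: 2 → 1
2: 0
6: 0
Total: 4 + 0 + 2 + 1 + 0 + 0 = 7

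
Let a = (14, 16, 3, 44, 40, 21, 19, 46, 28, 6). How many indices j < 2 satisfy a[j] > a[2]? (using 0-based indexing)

2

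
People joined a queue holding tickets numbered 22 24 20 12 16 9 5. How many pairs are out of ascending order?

Element-by-element contributions:
22 → 20, 12, 16, 9, 5 → 5
24 → 20, 12, 16, 9, 5 → 5
20 → 12, 16, 9, 5 → 4
12 → 9, 5 → 2
16 → 9, 5 → 2
9 → 5 → 1
5 → none → 0
Sum: 5 + 5 + 4 + 2 + 2 + 1 + 0 = 19

19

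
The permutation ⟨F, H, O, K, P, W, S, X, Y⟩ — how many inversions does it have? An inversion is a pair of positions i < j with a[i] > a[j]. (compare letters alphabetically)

2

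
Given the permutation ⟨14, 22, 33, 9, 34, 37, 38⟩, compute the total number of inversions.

Inversion pairs (indices are 1-based):
(1,4): 14 > 9
(2,4): 22 > 9
(3,4): 33 > 9
That's 3 pairs.

There are 3 inversions.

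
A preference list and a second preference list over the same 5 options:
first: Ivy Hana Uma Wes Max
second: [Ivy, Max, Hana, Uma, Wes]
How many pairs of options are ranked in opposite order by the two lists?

3

Assign each item its position (1..5) in the first ordering, then rewrite the second ordering as that position sequence:
positions: Ivy→1, Hana→2, Uma→3, Wes→4, Max→5
second ordering as positions: [1, 5, 2, 3, 4]
Discordant pairs = inversions in this position sequence.
1: 0
5: 2, 3, 4 → 3
2: 0
3: 0
4: 0
Total: 0 + 3 + 0 + 0 + 0 = 3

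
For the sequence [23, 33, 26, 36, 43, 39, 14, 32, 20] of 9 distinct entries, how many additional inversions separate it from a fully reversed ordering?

17

Maximum inversions for 9 distinct elements is C(9, 2) = 9·8/2 = 36.
Current inversions — for each element, count later smaller elements:
23: 2
33: 4
26: 2
36: 3
43: 4
39: 3
14: 0
32: 1
20: 0
Current total: 2 + 4 + 2 + 3 + 4 + 3 + 0 + 1 + 0 = 19
Shortfall: 36 − 19 = 17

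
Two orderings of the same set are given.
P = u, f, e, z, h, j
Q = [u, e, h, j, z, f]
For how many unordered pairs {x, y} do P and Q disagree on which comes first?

Disagreeing pairs: 6

Assign each item its position (1..6) in the first ordering, then rewrite the second ordering as that position sequence:
positions: u→1, f→2, e→3, z→4, h→5, j→6
second ordering as positions: [1, 3, 5, 6, 4, 2]
Discordant pairs = inversions in this position sequence.
1: 0
3: 2 → 1
5: 4, 2 → 2
6: 4, 2 → 2
4: 2 → 1
2: 0
Total: 0 + 1 + 2 + 2 + 1 + 0 = 6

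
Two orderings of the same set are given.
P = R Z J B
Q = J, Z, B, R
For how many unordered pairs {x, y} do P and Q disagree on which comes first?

Disagreeing pairs: 4

Assign each item its position (1..4) in the first ordering, then rewrite the second ordering as that position sequence:
positions: R→1, Z→2, J→3, B→4
second ordering as positions: [3, 2, 4, 1]
Discordant pairs = inversions in this position sequence.
3: 2, 1 → 2
2: 1 → 1
4: 1 → 1
1: 0
Total: 2 + 1 + 1 + 0 = 4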